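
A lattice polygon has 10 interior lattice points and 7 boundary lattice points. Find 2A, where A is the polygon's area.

By Pick's theorem, A = I + B/2 − 1 = 10 + 7/2 − 1 = 25/2.
Hence 2A = 25.

25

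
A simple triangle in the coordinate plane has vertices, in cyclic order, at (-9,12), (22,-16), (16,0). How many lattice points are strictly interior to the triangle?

The shoelace formula gives twice the area as |((-9)·(-16) − 22·12) + (22·0 − 16·(-16)) + (16·12 − (-9)·0)| = 328, so the area is 164.
Summing gcd(|Δx|,|Δy|) over the edges gives the boundary count: gcd(31,28) + gcd(6,16) + gcd(25,12) = 1+2+1 = 4.
By Pick's theorem A = I + B/2 − 1, so I = 164 − 4/2 + 1 = 163.

163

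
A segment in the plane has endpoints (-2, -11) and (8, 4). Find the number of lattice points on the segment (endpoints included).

6

The number of lattice points on a segment between lattice points is gcd(|Δx|,|Δy|) + 1 = gcd(10,15) + 1 = 5 + 1 = 6.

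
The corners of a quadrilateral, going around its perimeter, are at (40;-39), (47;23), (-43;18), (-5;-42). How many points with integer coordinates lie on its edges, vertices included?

11

Along each edge there are gcd(|Δx|,|Δy|)+1 lattice points, so counting each shared vertex once the boundary has gcd(7,62) + gcd(90,5) + gcd(38,60) + gcd(45,3) = 1+5+2+3 = 11.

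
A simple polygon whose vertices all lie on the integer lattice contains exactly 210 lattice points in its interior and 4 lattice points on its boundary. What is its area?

211

Pick's theorem states A = I + B/2 − 1, so A = 210 + 4/2 − 1 = 211.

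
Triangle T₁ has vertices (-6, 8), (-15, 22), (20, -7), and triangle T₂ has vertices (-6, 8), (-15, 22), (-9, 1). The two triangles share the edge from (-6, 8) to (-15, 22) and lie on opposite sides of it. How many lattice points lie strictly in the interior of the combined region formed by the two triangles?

The union is the simple quadrilateral with vertices (-6, 8), (20, -7), (-15, 22), (-9, 1) in order.
The shoelace formula gives twice the area as |[(-6)·(-7) − 20·8] + [20·22 − (-15)·(-7)] + [(-15)·1 − (-9)·22] + [(-9)·8 − (-6)·1]| = 334, so the area is 167.
Summing gcd(|Δx|,|Δy|) over the edges gives the boundary count: gcd(26,15) + gcd(35,29) + gcd(6,21) + gcd(3,7) = 1+1+3+1 = 6.
By Pick's theorem I = A − B/2 + 1 = 167 − 6/2 + 1 = 165.

165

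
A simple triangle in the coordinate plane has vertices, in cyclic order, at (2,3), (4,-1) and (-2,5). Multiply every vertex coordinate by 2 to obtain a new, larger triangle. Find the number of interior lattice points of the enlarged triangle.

The shoelace formula gives twice the area as |(2·(-1) − 4·3) + (4·5 − (-2)·(-1)) + ((-2)·3 − 2·5)| = 12, so the area is 6.
The number of boundary lattice points is Σ gcd(|Δx|,|Δy|) = gcd(2,4) + gcd(6,6) + gcd(4,2) = 2+6+2 = 10.
Scaling by 2 multiplies the area by 2² = 4 (so the new area is 24) and multiplies the boundary lattice-point count by 2, giving 20.
By Pick's theorem, the interior count of the dilated polygon is 24 − 20/2 + 1 = 15.

15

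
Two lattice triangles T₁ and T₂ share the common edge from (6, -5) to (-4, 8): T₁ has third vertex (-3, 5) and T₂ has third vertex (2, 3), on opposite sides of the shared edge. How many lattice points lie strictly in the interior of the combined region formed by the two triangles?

20

The union is the simple quadrilateral with vertices (6, -5), (-3, 5), (-4, 8), (2, 3) in order.
Using the shoelace formula, 2A = |(6·5 − (-3)·(-5)) + ((-3)·8 − (-4)·5) + ((-4)·3 − 2·8) + (2·(-5) − 6·3)| = 45, so the area is 45/2.
The number of boundary lattice points is Σ gcd(|Δx|,|Δy|) = gcd(9,10) + gcd(1,3) + gcd(6,5) + gcd(4,8) = 1+1+1+4 = 7.
By Pick's theorem I = A − B/2 + 1 = 45/2 − 7/2 + 1 = 20.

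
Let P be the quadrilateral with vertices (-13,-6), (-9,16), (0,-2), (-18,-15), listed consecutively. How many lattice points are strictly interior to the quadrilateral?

178

The shoelace formula gives twice the area as |((-13)·16 − (-9)·(-6)) + ((-9)·(-2) − 0·16) + (0·(-15) − (-18)·(-2)) + ((-18)·(-6) − (-13)·(-15))| = 367, so the area is 367/2.
Along each edge there are gcd(|Δx|,|Δy|)+1 lattice points, so counting each shared vertex once the boundary has gcd(4,22) + gcd(9,18) + gcd(18,13) + gcd(5,9) = 2+9+1+1 = 13.
Pick's theorem gives I = A − B/2 + 1 = 367/2 − 13/2 + 1 = 178.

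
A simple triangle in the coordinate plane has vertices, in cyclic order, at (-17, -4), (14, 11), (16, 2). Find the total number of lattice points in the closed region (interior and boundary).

158

Using the shoelace formula, 2A = |((-17)·11 − 14·(-4)) + (14·2 − 16·11) + (16·(-4) − (-17)·2)| = 309, so the area is 309/2.
Along each edge there are gcd(|Δx|,|Δy|)+1 lattice points, so counting each shared vertex once the boundary has gcd(31,15) + gcd(2,9) + gcd(33,6) = 1+1+3 = 5.
Pick's theorem gives I = A − B/2 + 1 = 309/2 − 5/2 + 1 = 153, so the closed region contains I + B = 153 + 5 = 158 lattice points.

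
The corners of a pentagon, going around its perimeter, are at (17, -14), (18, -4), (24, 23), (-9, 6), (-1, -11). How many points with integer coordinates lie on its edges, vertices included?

9

The number of boundary lattice points is Σ gcd(|Δx|,|Δy|) = gcd(1,10) + gcd(6,27) + gcd(33,17) + gcd(8,17) + gcd(18,3) = 1+3+1+1+3 = 9.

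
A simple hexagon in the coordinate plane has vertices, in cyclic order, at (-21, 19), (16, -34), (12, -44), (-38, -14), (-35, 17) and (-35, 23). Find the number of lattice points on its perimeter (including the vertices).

22

The number of boundary lattice points is Σ gcd(|Δx|,|Δy|) = gcd(37,53) + gcd(4,10) + gcd(50,30) + gcd(3,31) + gcd(0,6) + gcd(14,4) = 1+2+10+1+6+2 = 22.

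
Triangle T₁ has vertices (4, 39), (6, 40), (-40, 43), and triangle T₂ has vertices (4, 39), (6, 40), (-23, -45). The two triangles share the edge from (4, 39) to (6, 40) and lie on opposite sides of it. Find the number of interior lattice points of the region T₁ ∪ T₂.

93

The union is the simple quadrilateral with vertices (4, 39), (-40, 43), (6, 40), (-23, -45) in order.
Using the shoelace formula, 2A = |[4·43 − (-40)·39] + [(-40)·40 − 6·43] + [6·(-45) − (-23)·40] + [(-23)·39 − 4·(-45)]| = 193, so the area is 96.5.
Summing gcd(|Δx|,|Δy|) over the edges gives the boundary count: gcd(44,4) + gcd(46,3) + gcd(29,85) + gcd(27,84) = 4+1+1+3 = 9.
By Pick's theorem I = A − B/2 + 1 = 96.5 − 9/2 + 1 = 93.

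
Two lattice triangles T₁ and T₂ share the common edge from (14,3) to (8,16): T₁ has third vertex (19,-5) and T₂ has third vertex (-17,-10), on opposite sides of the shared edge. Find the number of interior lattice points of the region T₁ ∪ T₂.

248

The union is the simple quadrilateral with vertices (14,3), (19,-5), (8,16), (-17,-10) in order.
The shoelace formula gives twice the area as |(14·(-5) − 19·3) + (19·16 − 8·(-5)) + (8·(-10) − (-17)·16) + ((-17)·3 − 14·(-10))| = 498, so the area is 249.
Along each edge there are gcd(|Δx|,|Δy|)+1 lattice points, so counting each shared vertex once the boundary has gcd(5,8) + gcd(11,21) + gcd(25,26) + gcd(31,13) = 1+1+1+1 = 4.
By Pick's theorem I = A − B/2 + 1 = 249 − 4/2 + 1 = 248.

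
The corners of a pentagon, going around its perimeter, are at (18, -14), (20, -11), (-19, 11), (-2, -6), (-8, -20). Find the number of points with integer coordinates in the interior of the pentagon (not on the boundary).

Using the shoelace formula, 2A = |[18·(-11) − 20·(-14)] + [20·11 − (-19)·(-11)] + [(-19)·(-6) − (-2)·11] + [(-2)·(-20) − (-8)·(-6)] + [(-8)·(-14) − 18·(-20)]| = 693, so the area is 693/2.
Summing gcd(|Δx|,|Δy|) over the edges gives the boundary count: gcd(2,3) + gcd(39,22) + gcd(17,17) + gcd(6,14) + gcd(26,6) = 1+1+17+2+2 = 23.
By Pick's theorem A = I + B/2 − 1, so I = 693/2 − 23/2 + 1 = 336.

336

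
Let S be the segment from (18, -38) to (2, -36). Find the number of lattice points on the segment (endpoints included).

3

The number of lattice points on a segment between lattice points is gcd(|Δx|,|Δy|) + 1 = gcd(16,2) + 1 = 2 + 1 = 3.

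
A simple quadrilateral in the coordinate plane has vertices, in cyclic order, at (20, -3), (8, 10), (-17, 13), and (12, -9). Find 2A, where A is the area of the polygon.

639

By the shoelace formula, twice the signed area is |[20·10 − 8·(-3)] + [8·13 − (-17)·10] + [(-17)·(-9) − 12·13] + [12·(-3) − 20·(-9)]| = 639, so the area is 319.5.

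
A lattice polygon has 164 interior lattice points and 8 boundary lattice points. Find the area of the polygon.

167

Pick's theorem states A = I + B/2 − 1, so A = 164 + 8/2 − 1 = 167.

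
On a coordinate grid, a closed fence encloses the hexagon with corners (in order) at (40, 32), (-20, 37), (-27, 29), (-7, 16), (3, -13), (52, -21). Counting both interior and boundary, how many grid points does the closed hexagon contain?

2741

By the shoelace formula, twice the signed area is |(40·37 − (-20)·32) + ((-20)·29 − (-27)·37) + ((-27)·16 − (-7)·29) + ((-7)·(-13) − 3·16) + (3·(-21) − 52·(-13)) + (52·32 − 40·(-21))| = 5470, so the area is 2735.
The number of boundary lattice points is Σ gcd(|Δx|,|Δy|) = gcd(60,5) + gcd(7,8) + gcd(20,13) + gcd(10,29) + gcd(49,8) + gcd(12,53) = 5+1+1+1+1+1 = 10.
Pick's theorem gives I = A − B/2 + 1 = 2735 − 10/2 + 1 = 2731, so the closed region contains I + B = 2731 + 10 = 2741 lattice points.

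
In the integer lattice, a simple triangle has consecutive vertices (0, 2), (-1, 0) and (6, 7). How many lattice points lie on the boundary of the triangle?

Along each edge there are gcd(|Δx|,|Δy|)+1 lattice points, so counting each shared vertex once the boundary has gcd(1,2) + gcd(7,7) + gcd(6,5) = 1+7+1 = 9.

9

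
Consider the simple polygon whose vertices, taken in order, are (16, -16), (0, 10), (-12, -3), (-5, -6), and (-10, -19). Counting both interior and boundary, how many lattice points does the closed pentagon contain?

422

The shoelace formula gives twice the area as |[16·10 − 0·(-16)] + [0·(-3) − (-12)·10] + [(-12)·(-6) − (-5)·(-3)] + [(-5)·(-19) − (-10)·(-6)] + [(-10)·(-16) − 16·(-19)]| = 836, so the area is 418.
Summing gcd(|Δx|,|Δy|) over the edges gives the boundary count: gcd(16,26) + gcd(12,13) + gcd(7,3) + gcd(5,13) + gcd(26,3) = 2+1+1+1+1 = 6.
Pick's theorem gives I = A − B/2 + 1 = 418 − 6/2 + 1 = 416, so the closed region contains I + B = 416 + 6 = 422 lattice points.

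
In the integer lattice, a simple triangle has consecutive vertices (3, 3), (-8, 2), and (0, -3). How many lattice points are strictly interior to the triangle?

Using the shoelace formula, 2A = |[3·2 − (-8)·3] + [(-8)·(-3) − 0·2] + [0·3 − 3·(-3)]| = 63, so the area is 31.5.
Summing gcd(|Δx|,|Δy|) over the edges gives the boundary count: gcd(11,1) + gcd(8,5) + gcd(3,6) = 1+1+3 = 5.
Pick's theorem gives I = A − B/2 + 1 = 31.5 − 5/2 + 1 = 30.

30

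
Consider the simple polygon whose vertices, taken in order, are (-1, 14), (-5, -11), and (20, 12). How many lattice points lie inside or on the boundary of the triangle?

269

Using the shoelace formula, 2A = |[(-1)·(-11) − (-5)·14] + [(-5)·12 − 20·(-11)] + [20·14 − (-1)·12]| = 533, so the area is 266.5.
Summing gcd(|Δx|,|Δy|) over the edges gives the boundary count: gcd(4,25) + gcd(25,23) + gcd(21,2) = 1+1+1 = 3.
Pick's theorem gives I = A − B/2 + 1 = 266.5 − 3/2 + 1 = 266, so the closed region contains I + B = 266 + 3 = 269 lattice points.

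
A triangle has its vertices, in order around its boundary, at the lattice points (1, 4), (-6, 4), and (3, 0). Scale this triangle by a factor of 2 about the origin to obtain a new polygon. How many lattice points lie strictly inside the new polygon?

47

The shoelace formula gives twice the area as |[1·4 − (-6)·4] + [(-6)·0 − 3·4] + [3·4 − 1·0]| = 28, so the area is 14.
Along each edge there are gcd(|Δx|,|Δy|)+1 lattice points, so counting each shared vertex once the boundary has gcd(7,0) + gcd(9,4) + gcd(2,4) = 7+1+2 = 10.
Scaling by 2 multiplies the area by 2² = 4 (so the new area is 56) and multiplies the boundary lattice-point count by 2, giving 20.
By Pick's theorem, the interior count of the dilated polygon is 56 − 20/2 + 1 = 47.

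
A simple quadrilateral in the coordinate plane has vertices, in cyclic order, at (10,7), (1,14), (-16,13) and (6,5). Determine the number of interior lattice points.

100

The shoelace formula gives twice the area as |(10·14 − 1·7) + (1·13 − (-16)·14) + ((-16)·5 − 6·13) + (6·7 − 10·5)| = 204, so the area is 102.
The number of boundary lattice points is Σ gcd(|Δx|,|Δy|) = gcd(9,7) + gcd(17,1) + gcd(22,8) + gcd(4,2) = 1+1+2+2 = 6.
By Pick's theorem A = I + B/2 − 1, so I = 102 − 6/2 + 1 = 100.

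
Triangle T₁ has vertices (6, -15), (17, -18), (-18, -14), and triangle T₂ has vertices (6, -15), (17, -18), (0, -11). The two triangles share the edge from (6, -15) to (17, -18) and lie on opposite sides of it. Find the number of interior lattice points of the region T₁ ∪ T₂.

The union is the simple quadrilateral with vertices (6, -15), (-18, -14), (17, -18), (0, -11) in order.
Using the shoelace formula, 2A = |(6·(-14) − (-18)·(-15)) + ((-18)·(-18) − 17·(-14)) + (17·(-11) − 0·(-18)) + (0·(-15) − 6·(-11))| = 87, so the area is 87/2.
The number of boundary lattice points is Σ gcd(|Δx|,|Δy|) = gcd(24,1) + gcd(35,4) + gcd(17,7) + gcd(6,4) = 1+1+1+2 = 5.
By Pick's theorem I = A − B/2 + 1 = 87/2 − 5/2 + 1 = 42.

42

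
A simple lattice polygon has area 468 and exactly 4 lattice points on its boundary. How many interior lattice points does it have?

From Pick's theorem, I = A − B/2 + 1 = 468 − 4/2 + 1 = 467.

467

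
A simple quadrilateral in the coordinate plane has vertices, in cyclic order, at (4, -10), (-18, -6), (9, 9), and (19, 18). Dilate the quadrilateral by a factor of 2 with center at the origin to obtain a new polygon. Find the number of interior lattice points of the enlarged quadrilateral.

The shoelace formula gives twice the area as |[4·(-6) − (-18)·(-10)] + [(-18)·9 − 9·(-6)] + [9·18 − 19·9] + [19·(-10) − 4·18]| = 583, so the area is 291.5.
Along each edge there are gcd(|Δx|,|Δy|)+1 lattice points, so counting each shared vertex once the boundary has gcd(22,4) + gcd(27,15) + gcd(10,9) + gcd(15,28) = 2+3+1+1 = 7.
Scaling by 2 multiplies the area by 2² = 4 (so the new area is 1166) and multiplies the boundary lattice-point count by 2, giving 14.
By Pick's theorem, the interior count of the dilated polygon is 1166 − 14/2 + 1 = 1160.

1160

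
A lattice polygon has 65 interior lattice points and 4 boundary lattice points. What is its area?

66

By Pick's theorem, A = I + B/2 − 1 = 65 + 4/2 − 1 = 66.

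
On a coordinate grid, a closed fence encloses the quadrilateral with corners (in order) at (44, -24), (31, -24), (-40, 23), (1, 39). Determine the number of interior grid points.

1934

The shoelace formula gives twice the area as |[44·(-24) − 31·(-24)] + [31·23 − (-40)·(-24)] + [(-40)·39 − 1·23] + [1·(-24) − 44·39]| = 3882, so the area is 1941.
Summing gcd(|Δx|,|Δy|) over the edges gives the boundary count: gcd(13,0) + gcd(71,47) + gcd(41,16) + gcd(43,63) = 13+1+1+1 = 16.
By Pick's theorem A = I + B/2 − 1, so I = 1941 − 16/2 + 1 = 1934.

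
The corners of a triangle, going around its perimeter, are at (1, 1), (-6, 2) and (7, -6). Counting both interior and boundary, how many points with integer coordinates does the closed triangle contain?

24

Using the shoelace formula, 2A = |(1·2 − (-6)·1) + ((-6)·(-6) − 7·2) + (7·1 − 1·(-6))| = 43, so the area is 43/2.
Along each edge there are gcd(|Δx|,|Δy|)+1 lattice points, so counting each shared vertex once the boundary has gcd(7,1) + gcd(13,8) + gcd(6,7) = 1+1+1 = 3.
Pick's theorem gives I = A − B/2 + 1 = 43/2 − 3/2 + 1 = 21, so the closed region contains I + B = 21 + 3 = 24 lattice points.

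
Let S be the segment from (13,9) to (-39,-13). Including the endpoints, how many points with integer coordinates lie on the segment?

The number of lattice points on a segment between lattice points is gcd(|Δx|,|Δy|) + 1 = gcd(52,22) + 1 = 2 + 1 = 3.

3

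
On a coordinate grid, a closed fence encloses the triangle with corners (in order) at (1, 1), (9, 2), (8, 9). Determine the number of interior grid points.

28

The shoelace formula gives twice the area as |[1·2 − 9·1] + [9·9 − 8·2] + [8·1 − 1·9]| = 57, so the area is 57/2.
Along each edge there are gcd(|Δx|,|Δy|)+1 lattice points, so counting each shared vertex once the boundary has gcd(8,1) + gcd(1,7) + gcd(7,8) = 1+1+1 = 3.
By Pick's theorem A = I + B/2 − 1, so I = 57/2 − 3/2 + 1 = 28.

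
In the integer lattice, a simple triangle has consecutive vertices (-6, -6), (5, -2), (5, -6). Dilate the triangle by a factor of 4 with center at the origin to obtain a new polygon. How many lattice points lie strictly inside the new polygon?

By the shoelace formula, twice the signed area is |((-6)·(-2) − 5·(-6)) + (5·(-6) − 5·(-2)) + (5·(-6) − (-6)·(-6))| = 44, so the area is 22.
Along each edge there are gcd(|Δx|,|Δy|)+1 lattice points, so counting each shared vertex once the boundary has gcd(11,4) + gcd(0,4) + gcd(11,0) = 1+4+11 = 16.
Scaling by 4 multiplies the area by 4² = 16 (so the new area is 352) and multiplies the boundary lattice-point count by 4, giving 64.
By Pick's theorem, the interior count of the dilated polygon is 352 − 64/2 + 1 = 321.

321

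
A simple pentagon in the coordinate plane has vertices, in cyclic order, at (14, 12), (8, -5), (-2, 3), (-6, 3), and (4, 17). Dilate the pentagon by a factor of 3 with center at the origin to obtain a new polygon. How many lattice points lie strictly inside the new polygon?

1978

The shoelace formula gives twice the area as |[14·(-5) − 8·12] + [8·3 − (-2)·(-5)] + [(-2)·3 − (-6)·3] + [(-6)·17 − 4·3] + [4·12 − 14·17]| = 444, so the area is 222.
Along each edge there are gcd(|Δx|,|Δy|)+1 lattice points, so counting each shared vertex once the boundary has gcd(6,17) + gcd(10,8) + gcd(4,0) + gcd(10,14) + gcd(10,5) = 1+2+4+2+5 = 14.
Scaling by 3 multiplies the area by 3² = 9 (so the new area is 1998) and multiplies the boundary lattice-point count by 3, giving 42.
By Pick's theorem, the interior count of the dilated polygon is 1998 − 42/2 + 1 = 1978.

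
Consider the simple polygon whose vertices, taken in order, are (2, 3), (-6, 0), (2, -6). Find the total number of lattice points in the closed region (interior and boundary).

43

By the shoelace formula, twice the signed area is |[2·0 − (-6)·3] + [(-6)·(-6) − 2·0] + [2·3 − 2·(-6)]| = 72, so the area is 36.
Summing gcd(|Δx|,|Δy|) over the edges gives the boundary count: gcd(8,3) + gcd(8,6) + gcd(0,9) = 1+2+9 = 12.
Pick's theorem gives I = A − B/2 + 1 = 36 − 12/2 + 1 = 31, so the closed region contains I + B = 31 + 12 = 43 lattice points.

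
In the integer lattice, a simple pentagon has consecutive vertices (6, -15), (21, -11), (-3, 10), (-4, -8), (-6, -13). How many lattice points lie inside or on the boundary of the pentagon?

The shoelace formula gives twice the area as |[6·(-11) − 21·(-15)] + [21·10 − (-3)·(-11)] + [(-3)·(-8) − (-4)·10] + [(-4)·(-13) − (-6)·(-8)] + [(-6)·(-15) − 6·(-13)]| = 662, so the area is 331.
The number of boundary lattice points is Σ gcd(|Δx|,|Δy|) = gcd(15,4) + gcd(24,21) + gcd(1,18) + gcd(2,5) + gcd(12,2) = 1+3+1+1+2 = 8.
Pick's theorem gives I = A − B/2 + 1 = 331 − 8/2 + 1 = 328, so the closed region contains I + B = 328 + 8 = 336 lattice points.

336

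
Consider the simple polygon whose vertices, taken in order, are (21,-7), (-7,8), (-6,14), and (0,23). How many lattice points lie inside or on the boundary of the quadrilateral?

Using the shoelace formula, 2A = |(21·8 − (-7)·(-7)) + ((-7)·14 − (-6)·8) + ((-6)·23 − 0·14) + (0·(-7) − 21·23)| = 552, so the area is 276.
The number of boundary lattice points is Σ gcd(|Δx|,|Δy|) = gcd(28,15) + gcd(1,6) + gcd(6,9) + gcd(21,30) = 1+1+3+3 = 8.
Pick's theorem gives I = A − B/2 + 1 = 276 − 8/2 + 1 = 273, so the closed region contains I + B = 273 + 8 = 281 lattice points.

281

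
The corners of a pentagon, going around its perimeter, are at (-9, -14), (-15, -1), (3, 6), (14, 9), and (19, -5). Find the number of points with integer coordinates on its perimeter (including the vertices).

Along each edge there are gcd(|Δx|,|Δy|)+1 lattice points, so counting each shared vertex once the boundary has gcd(6,13) + gcd(18,7) + gcd(11,3) + gcd(5,14) + gcd(28,9) = 1+1+1+1+1 = 5.

5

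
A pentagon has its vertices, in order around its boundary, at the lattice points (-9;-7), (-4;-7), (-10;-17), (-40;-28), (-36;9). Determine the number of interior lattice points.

By the shoelace formula, twice the signed area is |[(-9)·(-7) − (-4)·(-7)] + [(-4)·(-17) − (-10)·(-7)] + [(-10)·(-28) − (-40)·(-17)] + [(-40)·9 − (-36)·(-28)] + [(-36)·(-7) − (-9)·9]| = 1402, so the area is 701.
The number of boundary lattice points is Σ gcd(|Δx|,|Δy|) = gcd(5,0) + gcd(6,10) + gcd(30,11) + gcd(4,37) + gcd(27,16) = 5+2+1+1+1 = 10.
Pick's theorem gives I = A − B/2 + 1 = 701 − 10/2 + 1 = 697.

697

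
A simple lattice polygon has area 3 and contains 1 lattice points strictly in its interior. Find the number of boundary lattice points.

6

Pick's theorem gives A = I + B/2 − 1, so B = 2(A − I + 1) = 2(3 − 1 + 1) = 6.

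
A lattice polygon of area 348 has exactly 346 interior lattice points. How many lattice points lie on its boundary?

6

Pick's theorem gives A = I + B/2 − 1, so B = 2(A − I + 1) = 2(348 − 346 + 1) = 6.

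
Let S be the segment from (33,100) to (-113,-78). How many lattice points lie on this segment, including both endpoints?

3

The number of lattice points on a segment between lattice points is gcd(|Δx|,|Δy|) + 1 = gcd(146,178) + 1 = 2 + 1 = 3.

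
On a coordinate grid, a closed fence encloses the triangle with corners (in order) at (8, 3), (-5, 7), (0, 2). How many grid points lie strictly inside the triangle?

20

Using the shoelace formula, 2A = |(8·7 − (-5)·3) + ((-5)·2 − 0·7) + (0·3 − 8·2)| = 45, so the area is 22.5.
Along each edge there are gcd(|Δx|,|Δy|)+1 lattice points, so counting each shared vertex once the boundary has gcd(13,4) + gcd(5,5) + gcd(8,1) = 1+5+1 = 7.
By Pick's theorem A = I + B/2 − 1, so I = 22.5 − 7/2 + 1 = 20.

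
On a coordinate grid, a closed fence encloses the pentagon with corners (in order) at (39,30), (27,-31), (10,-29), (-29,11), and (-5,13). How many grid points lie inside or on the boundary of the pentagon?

2105

The shoelace formula gives twice the area as |[39·(-31) − 27·30] + [27·(-29) − 10·(-31)] + [10·11 − (-29)·(-29)] + [(-29)·13 − (-5)·11] + [(-5)·30 − 39·13]| = 4202, so the area is 2101.
The number of boundary lattice points is Σ gcd(|Δx|,|Δy|) = gcd(12,61) + gcd(17,2) + gcd(39,40) + gcd(24,2) + gcd(44,17) = 1+1+1+2+1 = 6.
Pick's theorem gives I = A − B/2 + 1 = 2101 − 6/2 + 1 = 2099, so the closed region contains I + B = 2099 + 6 = 2105 lattice points.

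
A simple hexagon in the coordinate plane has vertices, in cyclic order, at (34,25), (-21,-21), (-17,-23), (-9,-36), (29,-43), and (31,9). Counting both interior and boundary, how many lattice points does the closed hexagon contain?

By the shoelace formula, twice the signed area is |(34·(-21) − (-21)·25) + ((-21)·(-23) − (-17)·(-21)) + ((-17)·(-36) − (-9)·(-23)) + ((-9)·(-43) − 29·(-36)) + (29·9 − 31·(-43)) + (31·25 − 34·9)| = 3836, so the area is 1918.
The number of boundary lattice points is Σ gcd(|Δx|,|Δy|) = gcd(55,46) + gcd(4,2) + gcd(8,13) + gcd(38,7) + gcd(2,52) + gcd(3,16) = 1+2+1+1+2+1 = 8.
Pick's theorem gives I = A − B/2 + 1 = 1918 − 8/2 + 1 = 1915, so the closed region contains I + B = 1915 + 8 = 1923 lattice points.

1923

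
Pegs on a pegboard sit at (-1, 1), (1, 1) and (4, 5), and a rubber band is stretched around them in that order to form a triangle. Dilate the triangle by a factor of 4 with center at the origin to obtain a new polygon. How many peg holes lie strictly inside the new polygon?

57

By the shoelace formula, twice the signed area is |((-1)·1 − 1·1) + (1·5 − 4·1) + (4·1 − (-1)·5)| = 8, so the area is 4.
The number of boundary lattice points is Σ gcd(|Δx|,|Δy|) = gcd(2,0) + gcd(3,4) + gcd(5,4) = 2+1+1 = 4.
Scaling by 4 multiplies the area by 4² = 16 (so the new area is 64) and multiplies the boundary lattice-point count by 4, giving 16.
By Pick's theorem, the interior count of the dilated polygon is 64 − 16/2 + 1 = 57.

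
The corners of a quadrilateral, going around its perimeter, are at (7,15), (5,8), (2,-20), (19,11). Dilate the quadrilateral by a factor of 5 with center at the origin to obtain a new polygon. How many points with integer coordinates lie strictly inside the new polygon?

Using the shoelace formula, 2A = |[7·8 − 5·15] + [5·(-20) − 2·8] + [2·11 − 19·(-20)] + [19·15 − 7·11]| = 475, so the area is 237.5.
Summing gcd(|Δx|,|Δy|) over the edges gives the boundary count: gcd(2,7) + gcd(3,28) + gcd(17,31) + gcd(12,4) = 1+1+1+4 = 7.
Scaling by 5 multiplies the area by 5² = 25 (so the new area is 5937.5) and multiplies the boundary lattice-point count by 5, giving 35.
By Pick's theorem, the interior count of the dilated polygon is 5937.5 − 35/2 + 1 = 5921.

5921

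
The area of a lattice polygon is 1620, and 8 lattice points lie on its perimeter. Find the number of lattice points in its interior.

From Pick's theorem, I = A − B/2 + 1 = 1620 − 8/2 + 1 = 1617.

1617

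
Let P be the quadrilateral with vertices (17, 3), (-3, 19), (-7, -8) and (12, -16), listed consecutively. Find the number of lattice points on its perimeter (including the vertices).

7

The number of boundary lattice points is Σ gcd(|Δx|,|Δy|) = gcd(20,16) + gcd(4,27) + gcd(19,8) + gcd(5,19) = 4+1+1+1 = 7.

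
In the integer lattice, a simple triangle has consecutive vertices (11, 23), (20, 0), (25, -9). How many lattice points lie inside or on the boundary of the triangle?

20

The shoelace formula gives twice the area as |[11·0 − 20·23] + [20·(-9) − 25·0] + [25·23 − 11·(-9)]| = 34, so the area is 17.
Summing gcd(|Δx|,|Δy|) over the edges gives the boundary count: gcd(9,23) + gcd(5,9) + gcd(14,32) = 1+1+2 = 4.
Pick's theorem gives I = A − B/2 + 1 = 17 − 4/2 + 1 = 16, so the closed region contains I + B = 16 + 4 = 20 lattice points.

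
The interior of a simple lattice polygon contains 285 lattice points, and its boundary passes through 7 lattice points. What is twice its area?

Pick's theorem states A = I + B/2 − 1, so A = 285 + 7/2 − 1 = 575/2.
Hence 2A = 575.

575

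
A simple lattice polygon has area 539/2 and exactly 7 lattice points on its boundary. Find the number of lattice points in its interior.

From Pick's theorem, I = A − B/2 + 1 = 539/2 − 7/2 + 1 = 267.

267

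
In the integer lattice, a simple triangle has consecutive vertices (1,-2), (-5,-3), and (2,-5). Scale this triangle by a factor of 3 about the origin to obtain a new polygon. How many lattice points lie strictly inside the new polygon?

Using the shoelace formula, 2A = |(1·(-3) − (-5)·(-2)) + ((-5)·(-5) − 2·(-3)) + (2·(-2) − 1·(-5))| = 19, so the area is 19/2.
Summing gcd(|Δx|,|Δy|) over the edges gives the boundary count: gcd(6,1) + gcd(7,2) + gcd(1,3) = 1+1+1 = 3.
Scaling by 3 multiplies the area by 3² = 9 (so the new area is 171/2) and multiplies the boundary lattice-point count by 3, giving 9.
By Pick's theorem, the interior count of the dilated polygon is 171/2 − 9/2 + 1 = 82.

82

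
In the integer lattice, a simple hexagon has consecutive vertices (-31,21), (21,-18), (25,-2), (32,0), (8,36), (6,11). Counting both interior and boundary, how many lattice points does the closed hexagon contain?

1057

Using the shoelace formula, 2A = |((-31)·(-18) − 21·21) + (21·(-2) − 25·(-18)) + (25·0 − 32·(-2)) + (32·36 − 8·0) + (8·11 − 6·36) + (6·21 − (-31)·11)| = 2080, so the area is 1040.
The number of boundary lattice points is Σ gcd(|Δx|,|Δy|) = gcd(52,39) + gcd(4,16) + gcd(7,2) + gcd(24,36) + gcd(2,25) + gcd(37,10) = 13+4+1+12+1+1 = 32.
Pick's theorem gives I = A − B/2 + 1 = 1040 − 32/2 + 1 = 1025, so the closed region contains I + B = 1025 + 32 = 1057 lattice points.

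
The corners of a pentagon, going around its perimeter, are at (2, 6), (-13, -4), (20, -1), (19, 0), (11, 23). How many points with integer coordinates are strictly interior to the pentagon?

315

The shoelace formula gives twice the area as |(2·(-4) − (-13)·6) + ((-13)·(-1) − 20·(-4)) + (20·0 − 19·(-1)) + (19·23 − 11·0) + (11·6 − 2·23)| = 639, so the area is 639/2.
Summing gcd(|Δx|,|Δy|) over the edges gives the boundary count: gcd(15,10) + gcd(33,3) + gcd(1,1) + gcd(8,23) + gcd(9,17) = 5+3+1+1+1 = 11.
By Pick's theorem A = I + B/2 − 1, so I = 639/2 − 11/2 + 1 = 315.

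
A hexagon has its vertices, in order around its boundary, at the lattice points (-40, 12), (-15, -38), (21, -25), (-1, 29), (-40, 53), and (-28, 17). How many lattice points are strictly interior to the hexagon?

By the shoelace formula, twice the signed area is |((-40)·(-38) − (-15)·12) + ((-15)·(-25) − 21·(-38)) + (21·29 − (-1)·(-25)) + ((-1)·53 − (-40)·29) + ((-40)·17 − (-28)·53) + ((-28)·12 − (-40)·17)| = 5712, so the area is 2856.
Summing gcd(|Δx|,|Δy|) over the edges gives the boundary count: gcd(25,50) + gcd(36,13) + gcd(22,54) + gcd(39,24) + gcd(12,36) + gcd(12,5) = 25+1+2+3+12+1 = 44.
Pick's theorem gives I = A − B/2 + 1 = 2856 − 44/2 + 1 = 2835.

2835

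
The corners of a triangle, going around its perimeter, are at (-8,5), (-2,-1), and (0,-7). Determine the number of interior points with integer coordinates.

7

By the shoelace formula, twice the signed area is |((-8)·(-1) − (-2)·5) + ((-2)·(-7) − 0·(-1)) + (0·5 − (-8)·(-7))| = 24, so the area is 12.
The number of boundary lattice points is Σ gcd(|Δx|,|Δy|) = gcd(6,6) + gcd(2,6) + gcd(8,12) = 6+2+4 = 12.
By Pick's theorem A = I + B/2 − 1, so I = 12 − 12/2 + 1 = 7.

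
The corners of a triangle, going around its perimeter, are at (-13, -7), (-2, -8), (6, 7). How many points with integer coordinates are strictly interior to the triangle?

The shoelace formula gives twice the area as |[(-13)·(-8) − (-2)·(-7)] + [(-2)·7 − 6·(-8)] + [6·(-7) − (-13)·7]| = 173, so the area is 86.5.
Along each edge there are gcd(|Δx|,|Δy|)+1 lattice points, so counting each shared vertex once the boundary has gcd(11,1) + gcd(8,15) + gcd(19,14) = 1+1+1 = 3.
Pick's theorem gives I = A − B/2 + 1 = 86.5 − 3/2 + 1 = 86.

86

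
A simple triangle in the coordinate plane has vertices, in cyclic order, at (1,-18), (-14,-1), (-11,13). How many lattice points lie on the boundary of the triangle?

Along each edge there are gcd(|Δx|,|Δy|)+1 lattice points, so counting each shared vertex once the boundary has gcd(15,17) + gcd(3,14) + gcd(12,31) = 1+1+1 = 3.

3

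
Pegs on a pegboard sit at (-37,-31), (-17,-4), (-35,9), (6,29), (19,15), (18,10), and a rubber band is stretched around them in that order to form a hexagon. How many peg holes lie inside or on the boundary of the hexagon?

1239

By the shoelace formula, twice the signed area is |[(-37)·(-4) − (-17)·(-31)] + [(-17)·9 − (-35)·(-4)] + [(-35)·29 − 6·9] + [6·15 − 19·29] + [19·10 − 18·15] + [18·(-31) − (-37)·10]| = 2470, so the area is 1235.
Summing gcd(|Δx|,|Δy|) over the edges gives the boundary count: gcd(20,27) + gcd(18,13) + gcd(41,20) + gcd(13,14) + gcd(1,5) + gcd(55,41) = 1+1+1+1+1+1 = 6.
Pick's theorem gives I = A − B/2 + 1 = 1235 − 6/2 + 1 = 1233, so the closed region contains I + B = 1233 + 6 = 1239 lattice points.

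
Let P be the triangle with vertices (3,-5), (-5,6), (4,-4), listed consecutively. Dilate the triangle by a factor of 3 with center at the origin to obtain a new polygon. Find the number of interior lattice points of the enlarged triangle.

82

Using the shoelace formula, 2A = |[3·6 − (-5)·(-5)] + [(-5)·(-4) − 4·6] + [4·(-5) − 3·(-4)]| = 19, so the area is 19/2.
Along each edge there are gcd(|Δx|,|Δy|)+1 lattice points, so counting each shared vertex once the boundary has gcd(8,11) + gcd(9,10) + gcd(1,1) = 1+1+1 = 3.
Scaling by 3 multiplies the area by 3² = 9 (so the new area is 171/2) and multiplies the boundary lattice-point count by 3, giving 9.
By Pick's theorem, the interior count of the dilated polygon is 171/2 − 9/2 + 1 = 82.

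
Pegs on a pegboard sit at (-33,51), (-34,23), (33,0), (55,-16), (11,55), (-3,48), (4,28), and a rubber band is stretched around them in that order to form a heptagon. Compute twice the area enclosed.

By the shoelace formula, twice the signed area is |((-33)·23 − (-34)·51) + ((-34)·0 − 33·23) + (33·(-16) − 55·0) + (55·55 − 11·(-16)) + (11·48 − (-3)·55) + ((-3)·28 − 4·48) + (4·51 − (-33)·28)| = 4434, so the area is 2217.

4434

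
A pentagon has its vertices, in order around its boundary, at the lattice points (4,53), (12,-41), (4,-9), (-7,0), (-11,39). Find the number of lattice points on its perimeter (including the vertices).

Summing gcd(|Δx|,|Δy|) over the edges gives the boundary count: gcd(8,94) + gcd(8,32) + gcd(11,9) + gcd(4,39) + gcd(15,14) = 2+8+1+1+1 = 13.

13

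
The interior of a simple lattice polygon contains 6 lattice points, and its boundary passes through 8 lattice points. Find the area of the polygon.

By Pick's theorem, A = I + B/2 − 1 = 6 + 8/2 − 1 = 9.

9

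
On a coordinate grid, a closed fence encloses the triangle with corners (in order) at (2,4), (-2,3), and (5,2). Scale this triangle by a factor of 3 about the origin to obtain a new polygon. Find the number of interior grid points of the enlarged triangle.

46

The shoelace formula gives twice the area as |[2·3 − (-2)·4] + [(-2)·2 − 5·3] + [5·4 − 2·2]| = 11, so the area is 11/2.
Summing gcd(|Δx|,|Δy|) over the edges gives the boundary count: gcd(4,1) + gcd(7,1) + gcd(3,2) = 1+1+1 = 3.
Scaling by 3 multiplies the area by 3² = 9 (so the new area is 99/2) and multiplies the boundary lattice-point count by 3, giving 9.
By Pick's theorem, the interior count of the dilated polygon is 99/2 − 9/2 + 1 = 46.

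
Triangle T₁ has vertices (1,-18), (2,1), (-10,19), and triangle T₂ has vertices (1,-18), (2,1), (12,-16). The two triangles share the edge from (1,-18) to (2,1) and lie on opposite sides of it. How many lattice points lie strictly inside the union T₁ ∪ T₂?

223

The union is the simple quadrilateral with vertices (1,-18), (-10,19), (2,1), (12,-16) in order.
The shoelace formula gives twice the area as |[1·19 − (-10)·(-18)] + [(-10)·1 − 2·19] + [2·(-16) − 12·1] + [12·(-18) − 1·(-16)]| = 453, so the area is 453/2.
Along each edge there are gcd(|Δx|,|Δy|)+1 lattice points, so counting each shared vertex once the boundary has gcd(11,37) + gcd(12,18) + gcd(10,17) + gcd(11,2) = 1+6+1+1 = 9.
By Pick's theorem I = A − B/2 + 1 = 453/2 − 9/2 + 1 = 223.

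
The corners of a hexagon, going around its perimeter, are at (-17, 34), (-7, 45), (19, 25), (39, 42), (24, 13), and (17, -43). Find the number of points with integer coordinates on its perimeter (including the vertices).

Along each edge there are gcd(|Δx|,|Δy|)+1 lattice points, so counting each shared vertex once the boundary has gcd(10,11) + gcd(26,20) + gcd(20,17) + gcd(15,29) + gcd(7,56) + gcd(34,77) = 1+2+1+1+7+1 = 13.

13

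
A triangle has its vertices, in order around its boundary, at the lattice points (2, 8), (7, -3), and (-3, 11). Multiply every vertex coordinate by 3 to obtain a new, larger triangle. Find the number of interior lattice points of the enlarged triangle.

Using the shoelace formula, 2A = |(2·(-3) − 7·8) + (7·11 − (-3)·(-3)) + ((-3)·8 − 2·11)| = 40, so the area is 20.
Along each edge there are gcd(|Δx|,|Δy|)+1 lattice points, so counting each shared vertex once the boundary has gcd(5,11) + gcd(10,14) + gcd(5,3) = 1+2+1 = 4.
Scaling by 3 multiplies the area by 3² = 9 (so the new area is 180) and multiplies the boundary lattice-point count by 3, giving 12.
By Pick's theorem, the interior count of the dilated polygon is 180 − 12/2 + 1 = 175.

175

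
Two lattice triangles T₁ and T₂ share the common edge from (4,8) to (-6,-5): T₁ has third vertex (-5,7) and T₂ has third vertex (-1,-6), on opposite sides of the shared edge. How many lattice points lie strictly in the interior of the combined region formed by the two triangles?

90

The union is the simple quadrilateral with vertices (4,8), (-5,7), (-6,-5), (-1,-6) in order.
The shoelace formula gives twice the area as |[4·7 − (-5)·8] + [(-5)·(-5) − (-6)·7] + [(-6)·(-6) − (-1)·(-5)] + [(-1)·8 − 4·(-6)]| = 182, so the area is 91.
Along each edge there are gcd(|Δx|,|Δy|)+1 lattice points, so counting each shared vertex once the boundary has gcd(9,1) + gcd(1,12) + gcd(5,1) + gcd(5,14) = 1+1+1+1 = 4.
By Pick's theorem I = A − B/2 + 1 = 91 − 4/2 + 1 = 90.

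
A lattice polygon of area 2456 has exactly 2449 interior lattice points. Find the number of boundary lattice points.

16

Pick's theorem gives A = I + B/2 − 1, so B = 2(A − I + 1) = 2(2456 − 2449 + 1) = 16.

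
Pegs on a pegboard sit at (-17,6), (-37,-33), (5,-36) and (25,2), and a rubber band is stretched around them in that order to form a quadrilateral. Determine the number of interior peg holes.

Using the shoelace formula, 2A = |((-17)·(-33) − (-37)·6) + ((-37)·(-36) − 5·(-33)) + (5·2 − 25·(-36)) + (25·6 − (-17)·2)| = 3374, so the area is 1687.
The number of boundary lattice points is Σ gcd(|Δx|,|Δy|) = gcd(20,39) + gcd(42,3) + gcd(20,38) + gcd(42,4) = 1+3+2+2 = 8.
Pick's theorem gives I = A − B/2 + 1 = 1687 − 8/2 + 1 = 1684.

1684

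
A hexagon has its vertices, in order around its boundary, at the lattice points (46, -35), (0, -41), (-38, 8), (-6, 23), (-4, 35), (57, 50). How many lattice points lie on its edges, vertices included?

Along each edge there are gcd(|Δx|,|Δy|)+1 lattice points, so counting each shared vertex once the boundary has gcd(46,6) + gcd(38,49) + gcd(32,15) + gcd(2,12) + gcd(61,15) + gcd(11,85) = 2+1+1+2+1+1 = 8.

8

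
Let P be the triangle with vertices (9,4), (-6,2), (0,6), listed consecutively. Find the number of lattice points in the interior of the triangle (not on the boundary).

Using the shoelace formula, 2A = |(9·2 − (-6)·4) + ((-6)·6 − 0·2) + (0·4 − 9·6)| = 48, so the area is 24.
Along each edge there are gcd(|Δx|,|Δy|)+1 lattice points, so counting each shared vertex once the boundary has gcd(15,2) + gcd(6,4) + gcd(9,2) = 1+2+1 = 4.
Pick's theorem gives I = A − B/2 + 1 = 24 − 4/2 + 1 = 23.

23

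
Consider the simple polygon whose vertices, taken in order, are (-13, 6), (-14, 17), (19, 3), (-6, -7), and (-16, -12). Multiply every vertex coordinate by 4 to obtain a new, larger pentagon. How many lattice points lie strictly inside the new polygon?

7243

Using the shoelace formula, 2A = |((-13)·17 − (-14)·6) + ((-14)·3 − 19·17) + (19·(-7) − (-6)·3) + ((-6)·(-12) − (-16)·(-7)) + ((-16)·6 − (-13)·(-12))| = 909, so the area is 909/2.
The number of boundary lattice points is Σ gcd(|Δx|,|Δy|) = gcd(1,11) + gcd(33,14) + gcd(25,10) + gcd(10,5) + gcd(3,18) = 1+1+5+5+3 = 15.
Scaling by 4 multiplies the area by 4² = 16 (so the new area is 7272) and multiplies the boundary lattice-point count by 4, giving 60.
By Pick's theorem, the interior count of the dilated polygon is 7272 − 60/2 + 1 = 7243.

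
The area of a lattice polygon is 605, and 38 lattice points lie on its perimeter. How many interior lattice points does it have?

From Pick's theorem, I = A − B/2 + 1 = 605 − 38/2 + 1 = 587.

587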